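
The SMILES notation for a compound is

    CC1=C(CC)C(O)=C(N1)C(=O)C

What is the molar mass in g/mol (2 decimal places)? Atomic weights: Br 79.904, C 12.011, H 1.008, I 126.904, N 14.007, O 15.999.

First, the molecular formula is C9H13NO2 (counting implicit H from valence).
  C: 9 × 12.011 = 108.099
  H: 13 × 1.008 = 13.104
  N: 1 × 14.007 = 14.007
  O: 2 × 15.999 = 31.998
Sum: 9×12.011 + 13×1.008 + 1×14.007 + 2×15.999 = 167.208 → 167.21 g/mol.

167.21 g/mol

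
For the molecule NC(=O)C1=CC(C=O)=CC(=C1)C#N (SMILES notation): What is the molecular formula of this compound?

Walk through each heavy atom and fill implicit hydrogens from standard valence (C 4, N 3, O 2, S 2, halogen 1):
  atom 1: N, bond orders sum to 1 (valence 3) → 2 H
  atom 2: C, bond orders sum to 4 (valence 4) → 0 H
  atom 3: O, bond orders sum to 2 (valence 2) → 0 H
  atom 4: C, bond orders sum to 4 (valence 4) → 0 H
  atom 5: C, bond orders sum to 3 (valence 4) → 1 H
  atom 6: C, bond orders sum to 4 (valence 4) → 0 H
  atom 7: C, bond orders sum to 3 (valence 4) → 1 H
  atom 8: O, bond orders sum to 2 (valence 2) → 0 H
  atom 9: C, bond orders sum to 3 (valence 4) → 1 H
  atom 10: C, bond orders sum to 4 (valence 4) → 0 H
  atom 11: C, bond orders sum to 3 (valence 4) → 1 H
  atom 12: C, bond orders sum to 4 (valence 4) → 0 H
  atom 13: N, bond orders sum to 3 (valence 3) → 0 H
Totals → C:9, H:6, N:2, O:2.
In Hill order: C9H6N2O2.

C9H6N2O2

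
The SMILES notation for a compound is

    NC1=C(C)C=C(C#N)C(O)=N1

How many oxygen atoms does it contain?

1

Scan the SMILES for O atoms (remember two-letter symbols like Cl and Br are single atoms).
Oxygen count: 1.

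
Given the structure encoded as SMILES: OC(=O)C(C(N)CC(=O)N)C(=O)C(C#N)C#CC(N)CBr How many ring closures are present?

0

In SMILES, each pair of matching ring-closure digits denotes one ring-closing bond; the number of such bonds equals the number of independent rings.
Ring-closure bonds here: 0.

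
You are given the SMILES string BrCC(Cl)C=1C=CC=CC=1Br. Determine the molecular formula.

Walk through each heavy atom and fill implicit hydrogens from standard valence (C 4, N 3, O 2, S 2, halogen 1):
  atom 1: Br (halogen, monovalent) → 0 H
  atom 2: C, bond orders sum to 2 (valence 4) → 2 H
  atom 3: C, bond orders sum to 3 (valence 4) → 1 H
  atom 4: Cl (halogen, monovalent) → 0 H
  atom 5: C, bond orders sum to 4 (valence 4) → 0 H
  atom 6: C, bond orders sum to 3 (valence 4) → 1 H
  atom 7: C, bond orders sum to 3 (valence 4) → 1 H
  atom 8: C, bond orders sum to 3 (valence 4) → 1 H
  atom 9: C, bond orders sum to 3 (valence 4) → 1 H
  atom 10: C, bond orders sum to 4 (valence 4) → 0 H
  atom 11: Br (halogen, monovalent) → 0 H
Totals → C:8, H:7, Br:2, Cl:1.

C8H7Br2Cl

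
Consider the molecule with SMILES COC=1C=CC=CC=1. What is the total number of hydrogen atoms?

Walk through each heavy atom and fill implicit hydrogens from standard valence (C 4, N 3, O 2, S 2, halogen 1):
  atom 1: C, bond orders sum to 1 (valence 4) → 3 H
  atom 2: O, bond orders sum to 2 (valence 2) → 0 H
  atom 3: C, bond orders sum to 4 (valence 4) → 0 H
  atom 4: C, bond orders sum to 3 (valence 4) → 1 H
  atom 5: C, bond orders sum to 3 (valence 4) → 1 H
  atom 6: C, bond orders sum to 3 (valence 4) → 1 H
  atom 7: C, bond orders sum to 3 (valence 4) → 1 H
  atom 8: C, bond orders sum to 3 (valence 4) → 1 H
Total hydrogens: 8.

8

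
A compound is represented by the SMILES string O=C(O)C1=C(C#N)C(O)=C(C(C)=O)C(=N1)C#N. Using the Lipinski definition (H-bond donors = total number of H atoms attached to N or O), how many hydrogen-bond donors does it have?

2

Donors: find every N or O and count the H atoms it carries.
  atom 1 (O): bond orders sum to 2 → 0 H
  atom 3 (O): bond orders sum to 1 → 1 H
  atom 7 (N): bond orders sum to 3 → 0 H
  atom 9 (O): bond orders sum to 1 → 1 H
  atom 13 (O): bond orders sum to 2 → 0 H
  atom 15 (N): bond orders sum to 3 → 0 H
  atom 17 (N): bond orders sum to 3 → 0 H
Lipinski HBD = 2.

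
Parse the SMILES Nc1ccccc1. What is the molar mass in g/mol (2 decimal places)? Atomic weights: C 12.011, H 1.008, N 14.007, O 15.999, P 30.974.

93.13 g/mol

First, the molecular formula is C6H7N (counting implicit H from valence).
  C: 6 × 12.011 = 72.066
  H: 7 × 1.008 = 7.056
  N: 1 × 14.007 = 14.007
Sum: 6×12.011 + 7×1.008 + 1×14.007 = 93.129 → 93.13 g/mol.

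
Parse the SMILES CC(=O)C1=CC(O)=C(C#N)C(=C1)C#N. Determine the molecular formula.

C10H6N2O2

Walk through each heavy atom and fill implicit hydrogens from standard valence (C 4, N 3, O 2, S 2, halogen 1):
  atom 1: C, bond orders sum to 1 (valence 4) → 3 H
  atom 2: C, bond orders sum to 4 (valence 4) → 0 H
  atom 3: O, bond orders sum to 2 (valence 2) → 0 H
  atom 4: C, bond orders sum to 4 (valence 4) → 0 H
  atom 5: C, bond orders sum to 3 (valence 4) → 1 H
  atom 6: C, bond orders sum to 4 (valence 4) → 0 H
  atom 7: O, bond orders sum to 1 (valence 2) → 1 H
  atom 8: C, bond orders sum to 4 (valence 4) → 0 H
  atom 9: C, bond orders sum to 4 (valence 4) → 0 H
  atom 10: N, bond orders sum to 3 (valence 3) → 0 H
  atom 11: C, bond orders sum to 4 (valence 4) → 0 H
  atom 12: C, bond orders sum to 3 (valence 4) → 1 H
  atom 13: C, bond orders sum to 4 (valence 4) → 0 H
  atom 14: N, bond orders sum to 3 (valence 3) → 0 H
Totals → C:10, H:6, N:2, O:2.
In Hill order: C10H6N2O2.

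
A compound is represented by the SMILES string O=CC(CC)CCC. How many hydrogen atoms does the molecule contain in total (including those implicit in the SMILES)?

14

Walk through each heavy atom and fill implicit hydrogens from standard valence (C 4, N 3, O 2, S 2, halogen 1):
  atom 1: O, bond orders sum to 2 (valence 2) → 0 H
  atom 2: C, bond orders sum to 3 (valence 4) → 1 H
  atom 3: C, bond orders sum to 3 (valence 4) → 1 H
  atom 4: C, bond orders sum to 2 (valence 4) → 2 H
  atom 5: C, bond orders sum to 1 (valence 4) → 3 H
  atom 6: C, bond orders sum to 2 (valence 4) → 2 H
  atom 7: C, bond orders sum to 2 (valence 4) → 2 H
  atom 8: C, bond orders sum to 1 (valence 4) → 3 H
Total hydrogens: 14.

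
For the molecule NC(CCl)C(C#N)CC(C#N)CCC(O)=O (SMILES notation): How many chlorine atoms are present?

Scan the SMILES for Cl atoms (remember two-letter symbols like Cl and Br are single atoms).
Chlorine count: 1.

1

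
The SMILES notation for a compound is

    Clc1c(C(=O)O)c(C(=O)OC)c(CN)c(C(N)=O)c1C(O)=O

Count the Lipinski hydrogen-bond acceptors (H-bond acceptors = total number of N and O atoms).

N atoms: 2; O atoms: 7.
Lipinski HBA = 2 + 7 = 9.

9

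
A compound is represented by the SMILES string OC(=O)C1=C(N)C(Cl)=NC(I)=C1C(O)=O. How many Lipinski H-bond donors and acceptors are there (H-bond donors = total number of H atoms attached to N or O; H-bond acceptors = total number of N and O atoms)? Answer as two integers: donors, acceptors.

Donors: find every N or O and count the H atoms it carries.
  atom 1 (O): bond orders sum to 1 → 1 H
  atom 3 (O): bond orders sum to 2 → 0 H
  atom 6 (N): bond orders sum to 1 → 2 H
  atom 9 (N): bond orders sum to 3 → 0 H
  atom 14 (O): bond orders sum to 1 → 1 H
  atom 15 (O): bond orders sum to 2 → 0 H
Lipinski HBD = 4.
Acceptors: N atoms = 2, O atoms = 4 → HBA = 6.

4, 6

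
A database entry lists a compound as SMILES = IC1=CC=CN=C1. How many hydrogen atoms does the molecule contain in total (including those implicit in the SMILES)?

4

Walk through each heavy atom and fill implicit hydrogens from standard valence (C 4, N 3, O 2, S 2, halogen 1):
  atom 1: I (halogen, monovalent) → 0 H
  atom 2: C, bond orders sum to 4 (valence 4) → 0 H
  atom 3: C, bond orders sum to 3 (valence 4) → 1 H
  atom 4: C, bond orders sum to 3 (valence 4) → 1 H
  atom 5: C, bond orders sum to 3 (valence 4) → 1 H
  atom 6: N, bond orders sum to 3 (valence 3) → 0 H
  atom 7: C, bond orders sum to 3 (valence 4) → 1 H
Total hydrogens: 4.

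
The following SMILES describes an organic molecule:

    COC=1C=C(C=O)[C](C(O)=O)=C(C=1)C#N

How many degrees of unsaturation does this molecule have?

8

Degree of unsaturation = (number of rings) + (number of π bonds).
Ring closures in the SMILES: 1.
π bonds: 5 double bonds (each 1 DoU), 1 triple bond (each 2 DoU) → 7 DoU from unsaturation.
Total DoU = 1 + 7 = 8.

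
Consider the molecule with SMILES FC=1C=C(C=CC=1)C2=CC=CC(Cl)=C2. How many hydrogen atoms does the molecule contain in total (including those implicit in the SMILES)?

8

Walk through each heavy atom and fill implicit hydrogens from standard valence (C 4, N 3, O 2, S 2, halogen 1):
  atom 1: F (halogen, monovalent) → 0 H
  atom 2: C, bond orders sum to 4 (valence 4) → 0 H
  atom 3: C, bond orders sum to 3 (valence 4) → 1 H
  atom 4: C, bond orders sum to 4 (valence 4) → 0 H
  atom 5: C, bond orders sum to 3 (valence 4) → 1 H
  atom 6: C, bond orders sum to 3 (valence 4) → 1 H
  atom 7: C, bond orders sum to 3 (valence 4) → 1 H
  atom 8: C, bond orders sum to 4 (valence 4) → 0 H
  atom 9: C, bond orders sum to 3 (valence 4) → 1 H
  atom 10: C, bond orders sum to 3 (valence 4) → 1 H
  atom 11: C, bond orders sum to 3 (valence 4) → 1 H
  atom 12: C, bond orders sum to 4 (valence 4) → 0 H
  atom 13: Cl (halogen, monovalent) → 0 H
  atom 14: C, bond orders sum to 3 (valence 4) → 1 H
Total hydrogens: 8.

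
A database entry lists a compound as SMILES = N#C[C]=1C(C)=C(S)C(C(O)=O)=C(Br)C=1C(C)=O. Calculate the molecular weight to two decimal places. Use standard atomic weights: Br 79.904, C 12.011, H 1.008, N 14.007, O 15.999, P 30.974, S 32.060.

First, the molecular formula is C11H8BrNO3S (counting implicit H from valence).
  Br: 1 × 79.904 = 79.904
  C: 11 × 12.011 = 132.121
  H: 8 × 1.008 = 8.064
  N: 1 × 14.007 = 14.007
  O: 3 × 15.999 = 47.997
  S: 1 × 32.060 = 32.060
Sum: 1×79.904 + 11×12.011 + 8×1.008 + 1×14.007 + 3×15.999 + 1×32.060 = 314.153 → 314.15 g/mol.

314.15 g/mol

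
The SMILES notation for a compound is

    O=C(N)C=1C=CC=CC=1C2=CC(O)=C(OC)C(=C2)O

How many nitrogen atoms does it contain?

Scan the SMILES for N atoms (remember two-letter symbols like Cl and Br are single atoms).
Nitrogen count: 1.

1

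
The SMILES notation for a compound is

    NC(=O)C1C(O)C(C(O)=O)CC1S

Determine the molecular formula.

C7H11NO4S

Walk through each heavy atom and fill implicit hydrogens from standard valence (C 4, N 3, O 2, S 2, halogen 1):
  atom 1: N, bond orders sum to 1 (valence 3) → 2 H
  atom 2: C, bond orders sum to 4 (valence 4) → 0 H
  atom 3: O, bond orders sum to 2 (valence 2) → 0 H
  atom 4: C, bond orders sum to 3 (valence 4) → 1 H
  atom 5: C, bond orders sum to 3 (valence 4) → 1 H
  atom 6: O, bond orders sum to 1 (valence 2) → 1 H
  atom 7: C, bond orders sum to 3 (valence 4) → 1 H
  atom 8: C, bond orders sum to 4 (valence 4) → 0 H
  atom 9: O, bond orders sum to 1 (valence 2) → 1 H
  atom 10: O, bond orders sum to 2 (valence 2) → 0 H
  atom 11: C, bond orders sum to 2 (valence 4) → 2 H
  atom 12: C, bond orders sum to 3 (valence 4) → 1 H
  atom 13: S, bond orders sum to 1 (valence 2) → 1 H
Totals → C:7, H:11, N:1, O:4, S:1.
In Hill order: C7H11NO4S.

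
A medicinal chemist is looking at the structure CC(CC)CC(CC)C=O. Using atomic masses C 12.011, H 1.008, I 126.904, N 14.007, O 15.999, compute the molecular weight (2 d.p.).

First, the molecular formula is C9H18O (counting implicit H from valence).
  C: 9 × 12.011 = 108.099
  H: 18 × 1.008 = 18.144
  O: 1 × 15.999 = 15.999
Sum: 9×12.011 + 18×1.008 + 1×15.999 = 142.242 → 142.24 g/mol.

142.24 g/mol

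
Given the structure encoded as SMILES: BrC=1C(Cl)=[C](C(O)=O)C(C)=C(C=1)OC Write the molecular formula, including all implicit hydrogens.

C9H8BrClO3

Walk through each heavy atom and fill implicit hydrogens from standard valence (C 4, N 3, O 2, S 2, halogen 1):
  atom 1: Br (halogen, monovalent) → 0 H
  atom 2: C, bond orders sum to 4 (valence 4) → 0 H
  atom 3: C, bond orders sum to 4 (valence 4) → 0 H
  atom 4: Cl (halogen, monovalent) → 0 H
  atom 5: C with explicit H count 0
  atom 6: C, bond orders sum to 4 (valence 4) → 0 H
  atom 7: O, bond orders sum to 1 (valence 2) → 1 H
  atom 8: O, bond orders sum to 2 (valence 2) → 0 H
  atom 9: C, bond orders sum to 4 (valence 4) → 0 H
  atom 10: C, bond orders sum to 1 (valence 4) → 3 H
  atom 11: C, bond orders sum to 4 (valence 4) → 0 H
  atom 12: C, bond orders sum to 3 (valence 4) → 1 H
  atom 13: O, bond orders sum to 2 (valence 2) → 0 H
  atom 14: C, bond orders sum to 1 (valence 4) → 3 H
Totals → C:9, H:8, Br:1, Cl:1, O:3.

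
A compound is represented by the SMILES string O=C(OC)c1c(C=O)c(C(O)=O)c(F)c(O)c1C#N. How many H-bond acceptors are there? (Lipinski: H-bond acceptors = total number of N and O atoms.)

N atoms: 1; O atoms: 6.
Lipinski HBA = 1 + 6 = 7.

7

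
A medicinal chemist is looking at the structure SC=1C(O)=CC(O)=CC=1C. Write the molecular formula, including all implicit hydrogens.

Walk through each heavy atom and fill implicit hydrogens from standard valence (C 4, N 3, O 2, S 2, halogen 1):
  atom 1: S, bond orders sum to 1 (valence 2) → 1 H
  atom 2: C, bond orders sum to 4 (valence 4) → 0 H
  atom 3: C, bond orders sum to 4 (valence 4) → 0 H
  atom 4: O, bond orders sum to 1 (valence 2) → 1 H
  atom 5: C, bond orders sum to 3 (valence 4) → 1 H
  atom 6: C, bond orders sum to 4 (valence 4) → 0 H
  atom 7: O, bond orders sum to 1 (valence 2) → 1 H
  atom 8: C, bond orders sum to 3 (valence 4) → 1 H
  atom 9: C, bond orders sum to 4 (valence 4) → 0 H
  atom 10: C, bond orders sum to 1 (valence 4) → 3 H
Totals → C:7, H:8, O:2, S:1.
In Hill order: C7H8O2S.

C7H8O2S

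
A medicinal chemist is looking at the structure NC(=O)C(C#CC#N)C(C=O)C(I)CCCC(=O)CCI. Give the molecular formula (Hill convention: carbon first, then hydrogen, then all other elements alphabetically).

Walk through each heavy atom and fill implicit hydrogens from standard valence (C 4, N 3, O 2, S 2, halogen 1):
  atom 1: N, bond orders sum to 1 (valence 3) → 2 H
  atom 2: C, bond orders sum to 4 (valence 4) → 0 H
  atom 3: O, bond orders sum to 2 (valence 2) → 0 H
  atom 4: C, bond orders sum to 3 (valence 4) → 1 H
  atom 5: C, bond orders sum to 4 (valence 4) → 0 H
  atom 6: C, bond orders sum to 4 (valence 4) → 0 H
  atom 7: C, bond orders sum to 4 (valence 4) → 0 H
  atom 8: N, bond orders sum to 3 (valence 3) → 0 H
  atom 9: C, bond orders sum to 3 (valence 4) → 1 H
  atom 10: C, bond orders sum to 3 (valence 4) → 1 H
  atom 11: O, bond orders sum to 2 (valence 2) → 0 H
  atom 12: C, bond orders sum to 3 (valence 4) → 1 H
  atom 13: I (halogen, monovalent) → 0 H
  atom 14: C, bond orders sum to 2 (valence 4) → 2 H
  atom 15: C, bond orders sum to 2 (valence 4) → 2 H
  atom 16: C, bond orders sum to 2 (valence 4) → 2 H
  atom 17: C, bond orders sum to 4 (valence 4) → 0 H
  atom 18: O, bond orders sum to 2 (valence 2) → 0 H
  atom 19: C, bond orders sum to 2 (valence 4) → 2 H
  atom 20: C, bond orders sum to 2 (valence 4) → 2 H
  atom 21: I (halogen, monovalent) → 0 H
Totals → C:14, H:16, I:2, N:2, O:3.
In Hill order: C14H16I2N2O3.

C14H16I2N2O3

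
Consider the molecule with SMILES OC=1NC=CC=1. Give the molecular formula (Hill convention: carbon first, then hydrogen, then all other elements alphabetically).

Walk through each heavy atom and fill implicit hydrogens from standard valence (C 4, N 3, O 2, S 2, halogen 1):
  atom 1: O, bond orders sum to 1 (valence 2) → 1 H
  atom 2: C, bond orders sum to 4 (valence 4) → 0 H
  atom 3: N, bond orders sum to 2 (valence 3) → 1 H
  atom 4: C, bond orders sum to 3 (valence 4) → 1 H
  atom 5: C, bond orders sum to 3 (valence 4) → 1 H
  atom 6: C, bond orders sum to 3 (valence 4) → 1 H
Totals → C:4, H:5, N:1, O:1.

C4H5NO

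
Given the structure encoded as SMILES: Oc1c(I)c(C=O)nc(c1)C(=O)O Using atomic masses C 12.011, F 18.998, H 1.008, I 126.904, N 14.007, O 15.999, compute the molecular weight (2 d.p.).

First, the molecular formula is C7H4INO4 (counting implicit H from valence).
  C: 7 × 12.011 = 84.077
  H: 4 × 1.008 = 4.032
  I: 1 × 126.904 = 126.904
  N: 1 × 14.007 = 14.007
  O: 4 × 15.999 = 63.996
Sum: 7×12.011 + 4×1.008 + 1×126.904 + 1×14.007 + 4×15.999 = 293.016 → 293.02 g/mol.

293.02 g/mol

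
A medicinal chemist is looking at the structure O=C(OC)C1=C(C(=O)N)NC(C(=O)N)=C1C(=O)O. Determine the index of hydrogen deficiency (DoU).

7

Molecular formula: C9H9N3O6.
DoU = (2C + 2 + N − H − X) / 2, where X is the halogen count and O/S are ignored.
    = (2·9 + 2 + 3 − 9 − 0) / 2 = 14 / 2 = 7.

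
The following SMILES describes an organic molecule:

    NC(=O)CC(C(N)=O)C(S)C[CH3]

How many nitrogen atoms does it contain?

2

Scan the SMILES for N atoms (remember two-letter symbols like Cl and Br are single atoms).
Nitrogen count: 2.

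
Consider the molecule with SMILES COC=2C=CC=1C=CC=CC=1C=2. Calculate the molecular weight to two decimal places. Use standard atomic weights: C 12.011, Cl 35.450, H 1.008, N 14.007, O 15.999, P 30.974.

158.20 g/mol

First, the molecular formula is C11H10O (counting implicit H from valence).
  C: 11 × 12.011 = 132.121
  H: 10 × 1.008 = 10.080
  O: 1 × 15.999 = 15.999
Sum: 11×12.011 + 10×1.008 + 1×15.999 = 158.200 → 158.20 g/mol.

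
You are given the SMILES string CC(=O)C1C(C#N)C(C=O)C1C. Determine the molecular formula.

C9H11NO2

Walk through each heavy atom and fill implicit hydrogens from standard valence (C 4, N 3, O 2, S 2, halogen 1):
  atom 1: C, bond orders sum to 1 (valence 4) → 3 H
  atom 2: C, bond orders sum to 4 (valence 4) → 0 H
  atom 3: O, bond orders sum to 2 (valence 2) → 0 H
  atom 4: C, bond orders sum to 3 (valence 4) → 1 H
  atom 5: C, bond orders sum to 3 (valence 4) → 1 H
  atom 6: C, bond orders sum to 4 (valence 4) → 0 H
  atom 7: N, bond orders sum to 3 (valence 3) → 0 H
  atom 8: C, bond orders sum to 3 (valence 4) → 1 H
  atom 9: C, bond orders sum to 3 (valence 4) → 1 H
  atom 10: O, bond orders sum to 2 (valence 2) → 0 H
  atom 11: C, bond orders sum to 3 (valence 4) → 1 H
  atom 12: C, bond orders sum to 1 (valence 4) → 3 H
Totals → C:9, H:11, N:1, O:2.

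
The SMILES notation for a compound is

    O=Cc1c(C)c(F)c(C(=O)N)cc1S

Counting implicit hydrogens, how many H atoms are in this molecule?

8

Walk through each heavy atom and fill implicit hydrogens from standard valence (C 4, N 3, O 2, S 2, halogen 1); for lowercase aromatic atoms, an aromatic c carries 1 H when it has two neighbours and 0 H with three, and aromatic n carries 0 H:
  atom 1: O, bond orders sum to 2 (valence 2) → 0 H
  atom 2: C, bond orders sum to 3 (valence 4) → 1 H
  atom 3: aromatic c, 3 neighbours → 0 H
  atom 4: aromatic c, 3 neighbours → 0 H
  atom 5: C, bond orders sum to 1 (valence 4) → 3 H
  atom 6: aromatic c, 3 neighbours → 0 H
  atom 7: F (halogen, monovalent) → 0 H
  atom 8: aromatic c, 3 neighbours → 0 H
  atom 9: C, bond orders sum to 4 (valence 4) → 0 H
  atom 10: O, bond orders sum to 2 (valence 2) → 0 H
  atom 11: N, bond orders sum to 1 (valence 3) → 2 H
  atom 12: aromatic c, 2 neighbours → 1 H
  atom 13: aromatic c, 3 neighbours → 0 H
  atom 14: S, bond orders sum to 1 (valence 2) → 1 H
Total hydrogens: 8.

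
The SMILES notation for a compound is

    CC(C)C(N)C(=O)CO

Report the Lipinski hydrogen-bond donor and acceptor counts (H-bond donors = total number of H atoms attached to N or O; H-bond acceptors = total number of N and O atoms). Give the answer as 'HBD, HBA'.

3, 3

Donors: find every N or O and count the H atoms it carries.
  atom 5 (N): bond orders sum to 1 → 2 H
  atom 7 (O): bond orders sum to 2 → 0 H
  atom 9 (O): bond orders sum to 1 → 1 H
Lipinski HBD = 3.
Acceptors: N atoms = 1, O atoms = 2 → HBA = 3.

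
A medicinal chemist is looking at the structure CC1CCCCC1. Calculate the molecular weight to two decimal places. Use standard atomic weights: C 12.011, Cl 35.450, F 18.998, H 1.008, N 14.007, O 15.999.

98.19 g/mol

First, the molecular formula is C7H14 (counting implicit H from valence).
  C: 7 × 12.011 = 84.077
  H: 14 × 1.008 = 14.112
Sum: 7×12.011 + 14×1.008 = 98.189 → 98.19 g/mol.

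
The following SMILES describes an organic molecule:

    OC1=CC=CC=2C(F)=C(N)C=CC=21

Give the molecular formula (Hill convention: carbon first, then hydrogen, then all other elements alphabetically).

Walk through each heavy atom and fill implicit hydrogens from standard valence (C 4, N 3, O 2, S 2, halogen 1):
  atom 1: O, bond orders sum to 1 (valence 2) → 1 H
  atom 2: C, bond orders sum to 4 (valence 4) → 0 H
  atom 3: C, bond orders sum to 3 (valence 4) → 1 H
  atom 4: C, bond orders sum to 3 (valence 4) → 1 H
  atom 5: C, bond orders sum to 3 (valence 4) → 1 H
  atom 6: C, bond orders sum to 4 (valence 4) → 0 H
  atom 7: C, bond orders sum to 4 (valence 4) → 0 H
  atom 8: F (halogen, monovalent) → 0 H
  atom 9: C, bond orders sum to 4 (valence 4) → 0 H
  atom 10: N, bond orders sum to 1 (valence 3) → 2 H
  atom 11: C, bond orders sum to 3 (valence 4) → 1 H
  atom 12: C, bond orders sum to 3 (valence 4) → 1 H
  atom 13: C, bond orders sum to 4 (valence 4) → 0 H
Totals → C:10, H:8, F:1, N:1, O:1.
In Hill order: C10H8FNO.

C10H8FNO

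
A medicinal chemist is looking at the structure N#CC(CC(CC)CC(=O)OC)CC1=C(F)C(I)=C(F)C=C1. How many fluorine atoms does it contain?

Scan the SMILES for F atoms (remember two-letter symbols like Cl and Br are single atoms).
Fluorine count: 2.

2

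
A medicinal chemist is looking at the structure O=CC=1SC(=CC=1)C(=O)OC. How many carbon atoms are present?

Count every carbon token in the SMILES (each C, including those in ring-closure positions and inside branches).
Carbon count: 7.

7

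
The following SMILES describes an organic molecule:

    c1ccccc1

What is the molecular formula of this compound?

C6H6

Walk through each heavy atom and fill implicit hydrogens from standard valence (C 4, N 3, O 2, S 2, halogen 1); for lowercase aromatic atoms, an aromatic c carries 1 H when it has two neighbours and 0 H with three, and aromatic n carries 0 H:
  atom 1: aromatic c, 2 neighbours → 1 H
  atom 2: aromatic c, 2 neighbours → 1 H
  atom 3: aromatic c, 2 neighbours → 1 H
  atom 4: aromatic c, 2 neighbours → 1 H
  atom 5: aromatic c, 2 neighbours → 1 H
  atom 6: aromatic c, 2 neighbours → 1 H
Totals → C:6, H:6.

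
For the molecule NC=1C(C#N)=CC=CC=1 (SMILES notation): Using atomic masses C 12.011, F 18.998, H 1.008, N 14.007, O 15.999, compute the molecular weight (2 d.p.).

118.14 g/mol

First, the molecular formula is C7H6N2 (counting implicit H from valence).
  C: 7 × 12.011 = 84.077
  H: 6 × 1.008 = 6.048
  N: 2 × 14.007 = 28.014
Sum: 7×12.011 + 6×1.008 + 2×14.007 = 118.139 → 118.14 g/mol.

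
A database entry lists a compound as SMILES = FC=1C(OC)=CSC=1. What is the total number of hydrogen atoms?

5

Walk through each heavy atom and fill implicit hydrogens from standard valence (C 4, N 3, O 2, S 2, halogen 1):
  atom 1: F (halogen, monovalent) → 0 H
  atom 2: C, bond orders sum to 4 (valence 4) → 0 H
  atom 3: C, bond orders sum to 4 (valence 4) → 0 H
  atom 4: O, bond orders sum to 2 (valence 2) → 0 H
  atom 5: C, bond orders sum to 1 (valence 4) → 3 H
  atom 6: C, bond orders sum to 3 (valence 4) → 1 H
  atom 7: S, bond orders sum to 2 (valence 2) → 0 H
  atom 8: C, bond orders sum to 3 (valence 4) → 1 H
Total hydrogens: 5.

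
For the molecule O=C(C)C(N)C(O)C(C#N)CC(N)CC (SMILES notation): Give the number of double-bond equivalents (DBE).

Molecular formula: C10H19N3O2.
DoU = (2C + 2 + N − H − X) / 2, where X is the halogen count and O/S are ignored.
    = (2·10 + 2 + 3 − 19 − 0) / 2 = 6 / 2 = 3.

3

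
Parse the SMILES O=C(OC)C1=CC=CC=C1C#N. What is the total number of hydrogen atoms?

Walk through each heavy atom and fill implicit hydrogens from standard valence (C 4, N 3, O 2, S 2, halogen 1):
  atom 1: O, bond orders sum to 2 (valence 2) → 0 H
  atom 2: C, bond orders sum to 4 (valence 4) → 0 H
  atom 3: O, bond orders sum to 2 (valence 2) → 0 H
  atom 4: C, bond orders sum to 1 (valence 4) → 3 H
  atom 5: C, bond orders sum to 4 (valence 4) → 0 H
  atom 6: C, bond orders sum to 3 (valence 4) → 1 H
  atom 7: C, bond orders sum to 3 (valence 4) → 1 H
  atom 8: C, bond orders sum to 3 (valence 4) → 1 H
  atom 9: C, bond orders sum to 3 (valence 4) → 1 H
  atom 10: C, bond orders sum to 4 (valence 4) → 0 H
  atom 11: C, bond orders sum to 4 (valence 4) → 0 H
  atom 12: N, bond orders sum to 3 (valence 3) → 0 H
Total hydrogens: 7.

7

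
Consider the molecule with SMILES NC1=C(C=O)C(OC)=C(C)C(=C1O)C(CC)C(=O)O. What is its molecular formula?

C13H17NO5

Walk through each heavy atom and fill implicit hydrogens from standard valence (C 4, N 3, O 2, S 2, halogen 1):
  atom 1: N, bond orders sum to 1 (valence 3) → 2 H
  atom 2: C, bond orders sum to 4 (valence 4) → 0 H
  atom 3: C, bond orders sum to 4 (valence 4) → 0 H
  atom 4: C, bond orders sum to 3 (valence 4) → 1 H
  atom 5: O, bond orders sum to 2 (valence 2) → 0 H
  atom 6: C, bond orders sum to 4 (valence 4) → 0 H
  atom 7: O, bond orders sum to 2 (valence 2) → 0 H
  atom 8: C, bond orders sum to 1 (valence 4) → 3 H
  atom 9: C, bond orders sum to 4 (valence 4) → 0 H
  atom 10: C, bond orders sum to 1 (valence 4) → 3 H
  atom 11: C, bond orders sum to 4 (valence 4) → 0 H
  atom 12: C, bond orders sum to 4 (valence 4) → 0 H
  atom 13: O, bond orders sum to 1 (valence 2) → 1 H
  atom 14: C, bond orders sum to 3 (valence 4) → 1 H
  atom 15: C, bond orders sum to 2 (valence 4) → 2 H
  atom 16: C, bond orders sum to 1 (valence 4) → 3 H
  atom 17: C, bond orders sum to 4 (valence 4) → 0 H
  atom 18: O, bond orders sum to 2 (valence 2) → 0 H
  atom 19: O, bond orders sum to 1 (valence 2) → 1 H
Totals → C:13, H:17, N:1, O:5.
In Hill order: C13H17NO5.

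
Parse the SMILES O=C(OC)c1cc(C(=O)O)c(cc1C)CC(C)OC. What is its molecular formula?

C14H18O5

Walk through each heavy atom and fill implicit hydrogens from standard valence (C 4, N 3, O 2, S 2, halogen 1); for lowercase aromatic atoms, an aromatic c carries 1 H when it has two neighbours and 0 H with three, and aromatic n carries 0 H:
  atom 1: O, bond orders sum to 2 (valence 2) → 0 H
  atom 2: C, bond orders sum to 4 (valence 4) → 0 H
  atom 3: O, bond orders sum to 2 (valence 2) → 0 H
  atom 4: C, bond orders sum to 1 (valence 4) → 3 H
  atom 5: aromatic c, 3 neighbours → 0 H
  atom 6: aromatic c, 2 neighbours → 1 H
  atom 7: aromatic c, 3 neighbours → 0 H
  atom 8: C, bond orders sum to 4 (valence 4) → 0 H
  atom 9: O, bond orders sum to 2 (valence 2) → 0 H
  atom 10: O, bond orders sum to 1 (valence 2) → 1 H
  atom 11: aromatic c, 3 neighbours → 0 H
  atom 12: aromatic c, 2 neighbours → 1 H
  atom 13: aromatic c, 3 neighbours → 0 H
  atom 14: C, bond orders sum to 1 (valence 4) → 3 H
  atom 15: C, bond orders sum to 2 (valence 4) → 2 H
  atom 16: C, bond orders sum to 3 (valence 4) → 1 H
  atom 17: C, bond orders sum to 1 (valence 4) → 3 H
  atom 18: O, bond orders sum to 2 (valence 2) → 0 H
  atom 19: C, bond orders sum to 1 (valence 4) → 3 H
Totals → C:14, H:18, O:5.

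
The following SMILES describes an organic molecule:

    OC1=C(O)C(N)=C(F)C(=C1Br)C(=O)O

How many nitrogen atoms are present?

1

Scan the SMILES for N atoms (remember two-letter symbols like Cl and Br are single atoms).
Nitrogen count: 1.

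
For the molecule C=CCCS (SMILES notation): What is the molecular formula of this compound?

C4H8S

Walk through each heavy atom and fill implicit hydrogens from standard valence (C 4, N 3, O 2, S 2, halogen 1):
  atom 1: C, bond orders sum to 2 (valence 4) → 2 H
  atom 2: C, bond orders sum to 3 (valence 4) → 1 H
  atom 3: C, bond orders sum to 2 (valence 4) → 2 H
  atom 4: C, bond orders sum to 2 (valence 4) → 2 H
  atom 5: S, bond orders sum to 1 (valence 2) → 1 H
Totals → C:4, H:8, S:1.
In Hill order: C4H8S.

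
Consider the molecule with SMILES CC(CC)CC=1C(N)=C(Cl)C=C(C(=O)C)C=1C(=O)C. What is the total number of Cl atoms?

Scan the SMILES for Cl atoms (remember two-letter symbols like Cl and Br are single atoms).
Chlorine count: 1.

1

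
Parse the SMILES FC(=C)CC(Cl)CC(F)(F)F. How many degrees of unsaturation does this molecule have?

Molecular formula: C6H7ClF4.
DoU = (2C + 2 + N − H − X) / 2, where X is the halogen count and O/S are ignored.
    = (2·6 + 2 + 0 − 7 − 5) / 2 = 2 / 2 = 1.

1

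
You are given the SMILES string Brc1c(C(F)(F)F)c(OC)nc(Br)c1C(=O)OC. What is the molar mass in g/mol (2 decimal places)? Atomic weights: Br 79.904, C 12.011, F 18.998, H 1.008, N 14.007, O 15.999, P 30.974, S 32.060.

392.95 g/mol

First, the molecular formula is C9H6Br2F3NO3 (counting implicit H from valence).
  Br: 2 × 79.904 = 159.808
  C: 9 × 12.011 = 108.099
  F: 3 × 18.998 = 56.994
  H: 6 × 1.008 = 6.048
  N: 1 × 14.007 = 14.007
  O: 3 × 15.999 = 47.997
Sum: 2×79.904 + 9×12.011 + 3×18.998 + 6×1.008 + 1×14.007 + 3×15.999 = 392.953 → 392.95 g/mol.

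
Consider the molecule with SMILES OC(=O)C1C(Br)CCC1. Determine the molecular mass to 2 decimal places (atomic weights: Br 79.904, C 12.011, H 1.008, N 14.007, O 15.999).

193.04 g/mol

First, the molecular formula is C6H9BrO2 (counting implicit H from valence).
  Br: 1 × 79.904 = 79.904
  C: 6 × 12.011 = 72.066
  H: 9 × 1.008 = 9.072
  O: 2 × 15.999 = 31.998
Sum: 1×79.904 + 6×12.011 + 9×1.008 + 2×15.999 = 193.040 → 193.04 g/mol.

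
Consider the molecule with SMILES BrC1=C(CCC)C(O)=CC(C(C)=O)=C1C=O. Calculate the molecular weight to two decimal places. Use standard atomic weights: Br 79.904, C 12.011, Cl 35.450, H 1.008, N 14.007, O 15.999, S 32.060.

First, the molecular formula is C12H13BrO3 (counting implicit H from valence).
  Br: 1 × 79.904 = 79.904
  C: 12 × 12.011 = 144.132
  H: 13 × 1.008 = 13.104
  O: 3 × 15.999 = 47.997
Sum: 1×79.904 + 12×12.011 + 13×1.008 + 3×15.999 = 285.137 → 285.14 g/mol.

285.14 g/mol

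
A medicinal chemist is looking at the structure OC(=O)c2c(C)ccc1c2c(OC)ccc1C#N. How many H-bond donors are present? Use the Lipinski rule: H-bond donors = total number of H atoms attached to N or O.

1

Donors: find every N or O and count the H atoms it carries.
  atom 1 (O): bond orders sum to 1 → 1 H
  atom 3 (O): bond orders sum to 2 → 0 H
  atom 12 (O): bond orders sum to 2 → 0 H
  atom 18 (N): bond orders sum to 3 → 0 H
Lipinski HBD = 1.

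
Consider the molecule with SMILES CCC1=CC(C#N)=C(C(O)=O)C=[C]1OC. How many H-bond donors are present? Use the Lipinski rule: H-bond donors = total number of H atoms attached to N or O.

1

Donors: find every N or O and count the H atoms it carries.
  atom 7 (N): bond orders sum to 3 → 0 H
  atom 10 (O): bond orders sum to 1 → 1 H
  atom 11 (O): bond orders sum to 2 → 0 H
  atom 14 (O): bond orders sum to 2 → 0 H
Lipinski HBD = 1.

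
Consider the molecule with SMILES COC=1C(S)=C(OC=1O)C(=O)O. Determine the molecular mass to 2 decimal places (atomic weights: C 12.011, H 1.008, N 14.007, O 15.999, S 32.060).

190.17 g/mol

First, the molecular formula is C6H6O5S (counting implicit H from valence).
  C: 6 × 12.011 = 72.066
  H: 6 × 1.008 = 6.048
  O: 5 × 15.999 = 79.995
  S: 1 × 32.060 = 32.060
Sum: 6×12.011 + 6×1.008 + 5×15.999 + 1×32.060 = 190.169 → 190.17 g/mol.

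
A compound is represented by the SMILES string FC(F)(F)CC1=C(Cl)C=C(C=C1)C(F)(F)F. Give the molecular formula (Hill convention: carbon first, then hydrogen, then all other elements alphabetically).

C9H5ClF6

Walk through each heavy atom and fill implicit hydrogens from standard valence (C 4, N 3, O 2, S 2, halogen 1):
  atom 1: F (halogen, monovalent) → 0 H
  atom 2: C, bond orders sum to 4 (valence 4) → 0 H
  atom 3: F (halogen, monovalent) → 0 H
  atom 4: F (halogen, monovalent) → 0 H
  atom 5: C, bond orders sum to 2 (valence 4) → 2 H
  atom 6: C, bond orders sum to 4 (valence 4) → 0 H
  atom 7: C, bond orders sum to 4 (valence 4) → 0 H
  atom 8: Cl (halogen, monovalent) → 0 H
  atom 9: C, bond orders sum to 3 (valence 4) → 1 H
  atom 10: C, bond orders sum to 4 (valence 4) → 0 H
  atom 11: C, bond orders sum to 3 (valence 4) → 1 H
  atom 12: C, bond orders sum to 3 (valence 4) → 1 H
  atom 13: C, bond orders sum to 4 (valence 4) → 0 H
  atom 14: F (halogen, monovalent) → 0 H
  atom 15: F (halogen, monovalent) → 0 H
  atom 16: F (halogen, monovalent) → 0 H
Totals → C:9, H:5, Cl:1, F:6.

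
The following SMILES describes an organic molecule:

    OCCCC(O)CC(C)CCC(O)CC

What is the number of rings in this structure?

0

In SMILES, each pair of matching ring-closure digits denotes one ring-closing bond; the number of such bonds equals the number of independent rings.
Ring-closure bonds here: 0.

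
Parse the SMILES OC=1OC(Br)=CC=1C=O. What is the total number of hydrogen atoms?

3

Walk through each heavy atom and fill implicit hydrogens from standard valence (C 4, N 3, O 2, S 2, halogen 1):
  atom 1: O, bond orders sum to 1 (valence 2) → 1 H
  atom 2: C, bond orders sum to 4 (valence 4) → 0 H
  atom 3: O, bond orders sum to 2 (valence 2) → 0 H
  atom 4: C, bond orders sum to 4 (valence 4) → 0 H
  atom 5: Br (halogen, monovalent) → 0 H
  atom 6: C, bond orders sum to 3 (valence 4) → 1 H
  atom 7: C, bond orders sum to 4 (valence 4) → 0 H
  atom 8: C, bond orders sum to 3 (valence 4) → 1 H
  atom 9: O, bond orders sum to 2 (valence 2) → 0 H
Total hydrogens: 3.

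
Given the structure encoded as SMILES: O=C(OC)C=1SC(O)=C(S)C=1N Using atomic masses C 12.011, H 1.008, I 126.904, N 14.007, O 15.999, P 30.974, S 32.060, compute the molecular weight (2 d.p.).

First, the molecular formula is C6H7NO3S2 (counting implicit H from valence).
  C: 6 × 12.011 = 72.066
  H: 7 × 1.008 = 7.056
  N: 1 × 14.007 = 14.007
  O: 3 × 15.999 = 47.997
  S: 2 × 32.060 = 64.120
Sum: 6×12.011 + 7×1.008 + 1×14.007 + 3×15.999 + 2×32.060 = 205.246 → 205.25 g/mol.

205.25 g/mol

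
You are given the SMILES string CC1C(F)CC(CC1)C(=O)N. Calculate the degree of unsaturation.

2

Degree of unsaturation = (number of rings) + (number of π bonds).
Ring closures in the SMILES: 1.
π bonds: 1 double bond (each 1 DoU) → 1 DoU from unsaturation.
Total DoU = 1 + 1 = 2.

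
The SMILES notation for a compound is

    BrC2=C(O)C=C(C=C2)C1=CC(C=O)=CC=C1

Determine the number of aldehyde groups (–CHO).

1

The aldehyde motif appears at heavy-atom position 12 in the SMILES.
Other groups present: 1 hydroxyl.
Aldehyde count: 1.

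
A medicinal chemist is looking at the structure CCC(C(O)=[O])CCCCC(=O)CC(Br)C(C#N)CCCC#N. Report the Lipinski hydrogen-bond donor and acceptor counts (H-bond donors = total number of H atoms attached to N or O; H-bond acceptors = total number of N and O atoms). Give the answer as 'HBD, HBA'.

Donors: find every N or O and count the H atoms it carries.
  atom 5 (O): bond orders sum to 1 → 1 H
  atom 6 (O): bond orders sum to 2 → 0 H
  atom 12 (O): bond orders sum to 2 → 0 H
  atom 18 (N): bond orders sum to 3 → 0 H
  atom 23 (N): bond orders sum to 3 → 0 H
Lipinski HBD = 1.
Acceptors: N atoms = 2, O atoms = 3 → HBA = 5.

1, 5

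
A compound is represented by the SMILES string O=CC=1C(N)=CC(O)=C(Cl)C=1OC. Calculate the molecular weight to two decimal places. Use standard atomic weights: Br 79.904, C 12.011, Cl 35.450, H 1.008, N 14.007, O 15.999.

First, the molecular formula is C8H8ClNO3 (counting implicit H from valence).
  C: 8 × 12.011 = 96.088
  Cl: 1 × 35.450 = 35.450
  H: 8 × 1.008 = 8.064
  N: 1 × 14.007 = 14.007
  O: 3 × 15.999 = 47.997
Sum: 8×12.011 + 1×35.450 + 8×1.008 + 1×14.007 + 3×15.999 = 201.606 → 201.61 g/mol.

201.61 g/mol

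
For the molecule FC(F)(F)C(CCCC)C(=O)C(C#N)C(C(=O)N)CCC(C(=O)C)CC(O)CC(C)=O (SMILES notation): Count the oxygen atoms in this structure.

Scan the SMILES for O atoms (remember two-letter symbols like Cl and Br are single atoms).
Oxygen count: 5.

5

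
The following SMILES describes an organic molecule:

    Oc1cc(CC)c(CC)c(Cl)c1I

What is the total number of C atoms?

10

Count every carbon token in the SMILES (each C, including those in ring-closure positions and inside branches).
Carbon count: 10.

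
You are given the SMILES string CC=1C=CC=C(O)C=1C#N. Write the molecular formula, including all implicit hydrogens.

C8H7NO

Walk through each heavy atom and fill implicit hydrogens from standard valence (C 4, N 3, O 2, S 2, halogen 1):
  atom 1: C, bond orders sum to 1 (valence 4) → 3 H
  atom 2: C, bond orders sum to 4 (valence 4) → 0 H
  atom 3: C, bond orders sum to 3 (valence 4) → 1 H
  atom 4: C, bond orders sum to 3 (valence 4) → 1 H
  atom 5: C, bond orders sum to 3 (valence 4) → 1 H
  atom 6: C, bond orders sum to 4 (valence 4) → 0 H
  atom 7: O, bond orders sum to 1 (valence 2) → 1 H
  atom 8: C, bond orders sum to 4 (valence 4) → 0 H
  atom 9: C, bond orders sum to 4 (valence 4) → 0 H
  atom 10: N, bond orders sum to 3 (valence 3) → 0 H
Totals → C:8, H:7, N:1, O:1.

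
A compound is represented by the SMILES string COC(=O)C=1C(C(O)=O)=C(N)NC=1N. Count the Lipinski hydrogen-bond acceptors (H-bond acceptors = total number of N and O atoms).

7

N atoms: 3; O atoms: 4.
Lipinski HBA = 3 + 4 = 7.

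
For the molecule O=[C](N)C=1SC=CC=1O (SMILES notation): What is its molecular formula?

Walk through each heavy atom and fill implicit hydrogens from standard valence (C 4, N 3, O 2, S 2, halogen 1):
  atom 1: O, bond orders sum to 2 (valence 2) → 0 H
  atom 2: C with explicit H count 0
  atom 3: N, bond orders sum to 1 (valence 3) → 2 H
  atom 4: C, bond orders sum to 4 (valence 4) → 0 H
  atom 5: S, bond orders sum to 2 (valence 2) → 0 H
  atom 6: C, bond orders sum to 3 (valence 4) → 1 H
  atom 7: C, bond orders sum to 3 (valence 4) → 1 H
  atom 8: C, bond orders sum to 4 (valence 4) → 0 H
  atom 9: O, bond orders sum to 1 (valence 2) → 1 H
Totals → C:5, H:5, N:1, O:2, S:1.
In Hill order: C5H5NO2S.

C5H5NO2S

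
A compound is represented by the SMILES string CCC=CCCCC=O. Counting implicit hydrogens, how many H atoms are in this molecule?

Walk through each heavy atom and fill implicit hydrogens from standard valence (C 4, N 3, O 2, S 2, halogen 1):
  atom 1: C, bond orders sum to 1 (valence 4) → 3 H
  atom 2: C, bond orders sum to 2 (valence 4) → 2 H
  atom 3: C, bond orders sum to 3 (valence 4) → 1 H
  atom 4: C, bond orders sum to 3 (valence 4) → 1 H
  atom 5: C, bond orders sum to 2 (valence 4) → 2 H
  atom 6: C, bond orders sum to 2 (valence 4) → 2 H
  atom 7: C, bond orders sum to 2 (valence 4) → 2 H
  atom 8: C, bond orders sum to 3 (valence 4) → 1 H
  atom 9: O, bond orders sum to 2 (valence 2) → 0 H
Total hydrogens: 14.

14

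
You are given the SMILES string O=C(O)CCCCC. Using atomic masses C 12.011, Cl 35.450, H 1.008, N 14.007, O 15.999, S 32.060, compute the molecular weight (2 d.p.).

116.16 g/mol

First, the molecular formula is C6H12O2 (counting implicit H from valence).
  C: 6 × 12.011 = 72.066
  H: 12 × 1.008 = 12.096
  O: 2 × 15.999 = 31.998
Sum: 6×12.011 + 12×1.008 + 2×15.999 = 116.160 → 116.16 g/mol.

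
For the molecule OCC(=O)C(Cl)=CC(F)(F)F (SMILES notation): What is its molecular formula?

C5H4ClF3O2

Walk through each heavy atom and fill implicit hydrogens from standard valence (C 4, N 3, O 2, S 2, halogen 1):
  atom 1: O, bond orders sum to 1 (valence 2) → 1 H
  atom 2: C, bond orders sum to 2 (valence 4) → 2 H
  atom 3: C, bond orders sum to 4 (valence 4) → 0 H
  atom 4: O, bond orders sum to 2 (valence 2) → 0 H
  atom 5: C, bond orders sum to 4 (valence 4) → 0 H
  atom 6: Cl (halogen, monovalent) → 0 H
  atom 7: C, bond orders sum to 3 (valence 4) → 1 H
  atom 8: C, bond orders sum to 4 (valence 4) → 0 H
  atom 9: F (halogen, monovalent) → 0 H
  atom 10: F (halogen, monovalent) → 0 H
  atom 11: F (halogen, monovalent) → 0 H
Totals → C:5, H:4, Cl:1, F:3, O:2.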